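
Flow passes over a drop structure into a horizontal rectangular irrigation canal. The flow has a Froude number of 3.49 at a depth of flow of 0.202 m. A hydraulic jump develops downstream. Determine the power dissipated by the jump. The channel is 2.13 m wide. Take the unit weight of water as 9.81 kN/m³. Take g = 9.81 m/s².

P = 9.73 kW

Fr₁ = 3.49 (given).
From the momentum equation for a rectangular channel, y₂/y₁ = ½[√(1 + 8Fr₁²) − 1] = ½[√98.44 − 1] = 4.46.
y₂ = 4.46 × 0.202 = 0.901 m.
V₁ = Fr₁·√(g·y₁) = 3.49×√(9.81×0.202) = 4.91 m/s; q = V₁·y₁ = 0.992 m²/s. V₂ = q/y₂ = 0.992/0.901 = 1.10 m/s. E₁ = y₁ + V₁²/2g = 1.43 m; E₂ = y₂ + V₂²/2g = 0.963 m. ΔE = E₁ − E₂ = 0.469 m.
Q = q·b = 0.992 × 2.13 = 2.11 m³/s. P = γ·Q·ΔE = 9.81 × 2.11 × 0.469 = 9.73 kW.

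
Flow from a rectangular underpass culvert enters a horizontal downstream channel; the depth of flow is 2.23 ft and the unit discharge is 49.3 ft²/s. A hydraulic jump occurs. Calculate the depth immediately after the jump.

y₂ = 7.19 ft

V₁ = q/y₁ = 49.3/2.23 = 22.1 ft/s. Fr₁ = V₁/√(g·y₁) = 22.1/√(32.2×2.23) = 2.61.
Bélanger equation: y₂/y₁ = ½[√(1 + 8Fr₁²) − 1] = ½[√55.45 − 1] = 3.22.
y₂ = 3.22 × 2.23 = 7.19 ft.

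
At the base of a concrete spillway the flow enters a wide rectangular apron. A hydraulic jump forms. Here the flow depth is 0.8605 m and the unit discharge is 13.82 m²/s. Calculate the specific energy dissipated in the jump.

V₁ = q/y₁ = 13.82/0.8605 = 16.06 m/s. Fr₁ = V₁/√(g·y₁) = 16.06/√(9.81×0.8605) = 5.528.
From the momentum equation for a rectangular channel, y₂/y₁ = ½[√(1 + 8Fr₁²) − 1] = ½[√245.45 − 1] = 7.333.
y₂ = 7.333 × 0.8605 = 6.310 m.
Head loss: ΔE = (y₂ − y₁)³/(4y₁y₂) = (6.310 − 0.8605)³/(4×0.8605×6.310) = 161.9/21.72 = 7.452 m.

ΔE = 7.452 m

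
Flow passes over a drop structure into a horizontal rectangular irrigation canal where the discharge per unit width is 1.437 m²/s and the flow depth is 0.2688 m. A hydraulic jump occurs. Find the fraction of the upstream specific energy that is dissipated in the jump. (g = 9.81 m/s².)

ΔE/E₁ = 0.300 (30.0%)

V₁ = q/y₁ = 1.437/0.2688 = 5.346 m/s. Fr₁ = V₁/√(g·y₁) = 5.346/√(9.81×0.2688) = 3.292.
Sequent-depth ratio: y₂/y₁ = ½[√(1 + 8Fr₁²) − 1] = ½[√87.706 − 1] = 4.183.
y₂ = 4.183 × 0.2688 = 1.124 m.
E₁ = y₁ + V₁²/2g = 1.725 m. ΔE = (y₂ − y₁)³/(4y₁y₂) = 0.5179 m. ΔE/E₁ = 0.5179/1.725 = 0.300.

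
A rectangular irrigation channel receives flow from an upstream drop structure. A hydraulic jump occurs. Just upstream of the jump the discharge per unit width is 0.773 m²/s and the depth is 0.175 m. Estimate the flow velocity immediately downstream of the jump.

V₁ = q/y₁ = 0.773/0.175 = 4.42 m/s. Fr₁ = V₁/√(g·y₁) = 4.42/√(9.81×0.175) = 3.37.
From the momentum equation for a rectangular channel, y₂/y₁ = ½[√(1 + 8Fr₁²) − 1] = ½[√91.92 − 1] = 4.29.
y₂ = 4.29 × 0.175 = 0.751 m.
V₂ = q/y₂ = 0.773/0.751 = 1.03 m/s.

V₂ = 1.03 m/s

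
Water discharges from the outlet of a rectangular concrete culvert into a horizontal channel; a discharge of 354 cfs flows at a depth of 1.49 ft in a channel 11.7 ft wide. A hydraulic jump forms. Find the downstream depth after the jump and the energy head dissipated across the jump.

y₂ = 5.48 ft; ΔE = 1.94 ft

q = Q/b = 354/11.7 = 30.3 ft²/s; V₁ = q/y₁ = 20.3 ft/s. Fr₁ = V₁/√(g·y₁) = 2.93.
From the momentum equation for a rectangular channel, y₂/y₁ = ½[√(1 + 8Fr₁²) − 1] = ½[√69.76 − 1] = 3.68.
y₂ = 3.68 × 1.49 = 5.48 ft.
V₂ = q/y₂ = 30.3/5.48 = 5.52 ft/s. E₁ = y₁ + V₁²/2g = 7.89 ft; E₂ = y₂ + V₂²/2g = 5.95 ft. ΔE = E₁ − E₂ = 1.94 ft.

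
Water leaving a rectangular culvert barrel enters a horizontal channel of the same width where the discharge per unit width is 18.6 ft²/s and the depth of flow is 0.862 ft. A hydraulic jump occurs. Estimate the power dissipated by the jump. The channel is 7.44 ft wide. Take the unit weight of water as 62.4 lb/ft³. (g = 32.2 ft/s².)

P = 51.1 hp

V₁ = q/y₁ = 18.6/0.862 = 21.6 ft/s. Fr₁ = V₁/√(g·y₁) = 21.6/√(32.2×0.862) = 4.10.
Sequent-depth ratio: y₂/y₁ = ½[√(1 + 8Fr₁²) − 1] = ½[√135.2 − 1] = 5.31.
y₂ = 5.31 × 0.862 = 4.58 ft.
V₂ = q/y₂ = 18.6/4.58 = 4.06 ft/s. E₁ = y₁ + V₁²/2g = 8.09 ft; E₂ = y₂ + V₂²/2g = 4.84 ft. ΔE = E₁ − E₂ = 3.26 ft.
Q = q·b = 18.6 × 7.44 = 138 cfs. P = γ·Q·ΔE/550 = 62.4 × 138 × 3.26 / 550 = 51.1 hp.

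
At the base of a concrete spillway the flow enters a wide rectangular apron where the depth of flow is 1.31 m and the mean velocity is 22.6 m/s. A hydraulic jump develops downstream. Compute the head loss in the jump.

Fr₁ = V₁/√(g·y₁) = 22.6/√(9.81×1.31) = 6.30.
By Bélanger, y₂/y₁ = ½[√(1 + 8Fr₁²) − 1] = ½[√319.0 − 1] = 8.43.
y₂ = 8.43 × 1.31 = 11.0 m.
q = V₁·y₁ = 22.6 × 1.31 = 29.6 m²/s. V₂ = q/y₂ = 29.6/11.0 = 2.68 m/s. E₁ = y₁ + V₁²/2g = 27.3 m; E₂ = y₂ + V₂²/2g = 11.4 m. ΔE = E₁ − E₂ = 15.9 m.

ΔE = 15.9 m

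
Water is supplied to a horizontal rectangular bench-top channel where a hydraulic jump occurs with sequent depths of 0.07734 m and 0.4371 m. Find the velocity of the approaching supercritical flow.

V₁ = 3.776 m/s

For a rectangular channel the momentum equation gives q² = ½·g·y₁·y₂·(y₁ + y₂) = ½×9.81×0.07734×0.4371×0.5144 = 0.08530.
q = √0.08530 = 0.2921 m²/s.
V₁ = q/y₁ = 0.2921/0.07734 = 3.776 m/s.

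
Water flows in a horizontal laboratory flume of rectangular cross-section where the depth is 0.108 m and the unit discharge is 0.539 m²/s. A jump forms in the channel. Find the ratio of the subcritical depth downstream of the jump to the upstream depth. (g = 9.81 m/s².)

V₁ = q/y₁ = 0.539/0.108 = 4.99 m/s. Fr₁ = V₁/√(g·y₁) = 4.99/√(9.81×0.108) = 4.85.
From the momentum equation for a rectangular channel, y₂/y₁ = ½[√(1 + 8Fr₁²) − 1] = ½[√189.1 − 1] = 6.38.

y₂/y₁ = 6.38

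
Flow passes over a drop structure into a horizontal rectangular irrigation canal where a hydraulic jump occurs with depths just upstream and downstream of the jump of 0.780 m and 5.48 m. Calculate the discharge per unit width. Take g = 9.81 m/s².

For a rectangular channel the momentum equation gives q² = ½·g·y₁·y₂·(y₁ + y₂) = ½×9.81×0.780×5.48×6.26 = 131.
q = √131 = 11.5 m²/s.

q = 11.5 m²/s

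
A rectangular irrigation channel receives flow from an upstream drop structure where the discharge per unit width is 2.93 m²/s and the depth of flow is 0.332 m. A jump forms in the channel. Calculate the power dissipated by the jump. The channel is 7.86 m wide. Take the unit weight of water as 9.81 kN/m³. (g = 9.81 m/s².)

P = 468 kW

V₁ = q/y₁ = 2.93/0.332 = 8.83 m/s. Fr₁ = V₁/√(g·y₁) = 8.83/√(9.81×0.332) = 4.89.
Bélanger equation: y₂/y₁ = ½[√(1 + 8Fr₁²) − 1] = ½[√192.3 − 1] = 6.43.
y₂ = 6.43 × 0.332 = 2.14 m.
Head loss: ΔE = (y₂ − y₁)³/(4y₁y₂) = (2.14 − 0.332)³/(4×0.332×2.14) = 5.87/2.84 = 2.07 m.
Q = q·b = 2.93 × 7.86 = 23.0 m³/s. P = γ·Q·ΔE = 9.81 × 23.0 × 2.07 = 468 kW.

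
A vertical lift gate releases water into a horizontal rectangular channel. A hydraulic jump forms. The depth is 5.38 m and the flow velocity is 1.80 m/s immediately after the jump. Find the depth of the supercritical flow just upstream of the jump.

y₁ = 0.595 m

Fr₂ = V₂/√(g·y₂) = 1.80/√(9.81×5.38) = 0.248.
Applying the sequent-depth relation in reverse, y₁/y₂ = ½[√(1 + 8Fr₂²) − 1] = ½[√1.491 − 1] = 0.111.
y₁ = 0.111 × 5.38 = 0.595 m.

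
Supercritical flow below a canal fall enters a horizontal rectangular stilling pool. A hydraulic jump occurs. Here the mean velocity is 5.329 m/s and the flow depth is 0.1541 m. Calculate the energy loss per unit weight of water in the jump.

Fr₁ = V₁/√(g·y₁) = 5.329/√(9.81×0.1541) = 4.334.
By Bélanger, y₂/y₁ = ½[√(1 + 8Fr₁²) − 1] = ½[√151.28 − 1] = 5.650.
y₂ = 5.650 × 0.1541 = 0.8706 m.
Head loss: ΔE = (y₂ − y₁)³/(4y₁y₂) = (0.8706 − 0.1541)³/(4×0.1541×0.8706) = 0.3679/0.5367 = 0.6855 m.

ΔE = 0.6855 m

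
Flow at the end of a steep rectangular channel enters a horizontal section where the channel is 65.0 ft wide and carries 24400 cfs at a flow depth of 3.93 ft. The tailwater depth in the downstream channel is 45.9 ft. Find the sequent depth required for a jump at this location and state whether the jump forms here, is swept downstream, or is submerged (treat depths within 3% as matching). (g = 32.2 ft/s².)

y₂ = 45.3 ft; the jump forms here

q = Q/b = 24400/65.0 = 375 ft²/s; V₁ = q/y₁ = 95.5 ft/s. Fr₁ = V₁/√(g·y₁) = 8.49.
From the momentum equation for a rectangular channel, y₂/y₁ = ½[√(1 + 8Fr₁²) − 1] = ½[√577.8 − 1] = 11.5.
y₂ = 11.5 × 3.93 = 45.3 ft.
Tailwater y_tw = 45.9 ft: y_tw ≈ y₂, so the jump forms here.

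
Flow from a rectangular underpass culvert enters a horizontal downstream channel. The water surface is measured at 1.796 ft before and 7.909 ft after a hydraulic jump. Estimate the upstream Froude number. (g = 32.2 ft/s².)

Fr₁ = 3.449

For a rectangular channel the momentum equation gives q² = ½·g·y₁·y₂·(y₁ + y₂) = ½×32.2×1.796×7.909×9.705 = 2219.
q = √2219 = 47.11 ft²/s.
V₁ = q/y₁ = 26.23 ft/s; Fr₁ = V₁/√(g·y₁) = 3.449.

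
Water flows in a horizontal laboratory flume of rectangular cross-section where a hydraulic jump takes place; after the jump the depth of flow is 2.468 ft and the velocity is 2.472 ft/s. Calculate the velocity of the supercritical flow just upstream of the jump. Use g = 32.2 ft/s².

Fr₂ = V₂/√(g·y₂) = 2.472/√(32.2×2.468) = 0.2773.
The Bélanger relation is symmetric: y₁/y₂ = ½[√(1 + 8Fr₂²) − 1] = ½[√1.6152 − 1] = 0.1354.
y₁ = 0.1354 × 2.468 = 0.3343 ft.
V₁ = q/y₁ = 6.101/0.3343 = 18.25 ft/s.

V₁ = 18.25 ft/s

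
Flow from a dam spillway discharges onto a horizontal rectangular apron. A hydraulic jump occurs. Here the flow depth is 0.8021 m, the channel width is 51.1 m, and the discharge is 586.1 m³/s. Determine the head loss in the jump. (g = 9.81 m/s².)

ΔE = 5.598 m

q = Q/b = 586.1/51.1 = 11.47 m²/s; V₁ = q/y₁ = 14.30 m/s. Fr₁ = V₁/√(g·y₁) = 5.098.
From the momentum equation for a rectangular channel, y₂/y₁ = ½[√(1 + 8Fr₁²) − 1] = ½[√208.89 − 1] = 6.727.
y₂ = 6.727 × 0.8021 = 5.395 m.
V₂ = q/y₂ = 11.47/5.395 = 2.126 m/s. E₁ = y₁ + V₁²/2g = 11.22 m; E₂ = y₂ + V₂²/2g = 5.626 m. ΔE = E₁ − E₂ = 5.598 m.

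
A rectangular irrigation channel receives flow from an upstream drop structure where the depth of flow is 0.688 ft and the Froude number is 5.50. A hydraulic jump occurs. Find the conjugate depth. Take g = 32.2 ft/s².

Fr₁ = 5.50 (given).
By Bélanger, y₂/y₁ = ½[√(1 + 8Fr₁²) − 1] = ½[√243.0 − 1] = 7.29.
y₂ = 7.29 × 0.688 = 5.02 ft.

y₂ = 5.02 ft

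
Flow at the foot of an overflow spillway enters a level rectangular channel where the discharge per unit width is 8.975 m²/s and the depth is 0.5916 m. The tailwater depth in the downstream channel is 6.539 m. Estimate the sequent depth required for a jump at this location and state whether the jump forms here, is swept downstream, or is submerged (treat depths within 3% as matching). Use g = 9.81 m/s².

V₁ = q/y₁ = 8.975/0.5916 = 15.17 m/s. Fr₁ = V₁/√(g·y₁) = 15.17/√(9.81×0.5916) = 6.297.
By Bélanger, y₂/y₁ = ½[√(1 + 8Fr₁²) − 1] = ½[√318.25 − 1] = 8.420.
y₂ = 8.420 × 0.5916 = 4.981 m.
Tailwater y_tw = 6.539 m: y_tw > y₂, so the jump is submerged.

y₂ = 4.981 m; the jump is submerged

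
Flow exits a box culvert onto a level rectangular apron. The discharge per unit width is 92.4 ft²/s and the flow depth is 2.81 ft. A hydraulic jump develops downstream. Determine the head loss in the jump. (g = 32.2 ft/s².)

V₁ = q/y₁ = 92.4/2.81 = 32.9 ft/s. Fr₁ = V₁/√(g·y₁) = 32.9/√(32.2×2.81) = 3.46.
Bélanger equation: y₂/y₁ = ½[√(1 + 8Fr₁²) − 1] = ½[√96.60 − 1] = 4.41.
y₂ = 4.41 × 2.81 = 12.4 ft.
V₂ = q/y₂ = 92.4/12.4 = 7.45 ft/s. E₁ = y₁ + V₁²/2g = 19.6 ft; E₂ = y₂ + V₂²/2g = 13.3 ft. ΔE = E₁ − E₂ = 6.33 ft.

ΔE = 6.33 ft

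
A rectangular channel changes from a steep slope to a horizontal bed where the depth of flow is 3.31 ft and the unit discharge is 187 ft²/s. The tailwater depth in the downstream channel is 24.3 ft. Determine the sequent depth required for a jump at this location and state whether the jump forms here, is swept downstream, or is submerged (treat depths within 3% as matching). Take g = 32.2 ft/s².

y₂ = 24.0 ft; the jump forms here

V₁ = q/y₁ = 187/3.31 = 56.5 ft/s. Fr₁ = V₁/√(g·y₁) = 56.5/√(32.2×3.31) = 5.47.
Sequent-depth ratio: y₂/y₁ = ½[√(1 + 8Fr₁²) − 1] = ½[√240.6 − 1] = 7.26.
y₂ = 7.26 × 3.31 = 24.0 ft.
Tailwater y_tw = 24.3 ft: y_tw ≈ y₂, so the jump forms here.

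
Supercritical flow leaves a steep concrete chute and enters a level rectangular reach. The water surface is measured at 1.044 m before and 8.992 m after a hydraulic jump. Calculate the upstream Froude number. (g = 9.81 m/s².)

For a rectangular channel the momentum equation gives q² = ½·g·y₁·y₂·(y₁ + y₂) = ½×9.81×1.044×8.992×10.04 = 462.1.
q = √462.1 = 21.50 m²/s.
V₁ = q/y₁ = 20.59 m/s; Fr₁ = V₁/√(g·y₁) = 6.434.

Fr₁ = 6.434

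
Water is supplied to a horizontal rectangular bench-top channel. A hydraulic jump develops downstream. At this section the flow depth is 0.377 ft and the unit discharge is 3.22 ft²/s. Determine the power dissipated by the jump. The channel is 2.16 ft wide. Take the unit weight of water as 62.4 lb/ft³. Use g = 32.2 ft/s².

V₁ = q/y₁ = 3.22/0.377 = 8.54 ft/s. Fr₁ = V₁/√(g·y₁) = 8.54/√(32.2×0.377) = 2.45.
Bélanger equation: y₂/y₁ = ½[√(1 + 8Fr₁²) − 1] = ½[√49.08 − 1] = 3.00.
y₂ = 3.00 × 0.377 = 1.13 ft.
V₂ = q/y₂ = 3.22/1.13 = 2.84 ft/s. E₁ = y₁ + V₁²/2g = 1.51 ft; E₂ = y₂ + V₂²/2g = 1.26 ft. ΔE = E₁ − E₂ = 0.252 ft.
Q = q·b = 3.22 × 2.16 = 6.96 cfs. P = γ·Q·ΔE/550 = 62.4 × 6.96 × 0.252 / 550 = 0.199 hp.

P = 0.199 hp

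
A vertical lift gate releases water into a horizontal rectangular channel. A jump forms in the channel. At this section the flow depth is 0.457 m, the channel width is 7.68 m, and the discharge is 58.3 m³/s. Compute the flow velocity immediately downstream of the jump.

q = Q/b = 58.3/7.68 = 7.59 m²/s; V₁ = q/y₁ = 16.6 m/s. Fr₁ = V₁/√(g·y₁) = 7.85.
By Bélanger, y₂/y₁ = ½[√(1 + 8Fr₁²) − 1] = ½[√493.4 − 1] = 10.6.
y₂ = 10.6 × 0.457 = 4.85 m.
V₂ = q/y₂ = 7.59/4.85 = 1.57 m/s.

V₂ = 1.57 m/s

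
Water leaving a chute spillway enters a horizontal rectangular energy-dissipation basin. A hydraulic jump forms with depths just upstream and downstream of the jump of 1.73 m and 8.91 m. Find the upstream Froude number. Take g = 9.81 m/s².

For a rectangular channel the momentum equation gives q² = ½·g·y₁·y₂·(y₁ + y₂) = ½×9.81×1.73×8.91×10.6 = 804.
q = √804 = 28.4 m²/s.
V₁ = q/y₁ = 16.4 m/s; Fr₁ = V₁/√(g·y₁) = 3.98.

Fr₁ = 3.98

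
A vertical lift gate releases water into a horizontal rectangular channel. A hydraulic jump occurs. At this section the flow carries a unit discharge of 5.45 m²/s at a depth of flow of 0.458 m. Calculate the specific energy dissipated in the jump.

V₁ = q/y₁ = 5.45/0.458 = 11.9 m/s. Fr₁ = V₁/√(g·y₁) = 11.9/√(9.81×0.458) = 5.61.
Bélanger equation: y₂/y₁ = ½[√(1 + 8Fr₁²) − 1] = ½[√253.1 − 1] = 7.45.
y₂ = 7.45 × 0.458 = 3.41 m.
V₂ = q/y₂ = 5.45/3.41 = 1.60 m/s. E₁ = y₁ + V₁²/2g = 7.68 m; E₂ = y₂ + V₂²/2g = 3.54 m. ΔE = E₁ − E₂ = 4.13 m.

ΔE = 4.13 m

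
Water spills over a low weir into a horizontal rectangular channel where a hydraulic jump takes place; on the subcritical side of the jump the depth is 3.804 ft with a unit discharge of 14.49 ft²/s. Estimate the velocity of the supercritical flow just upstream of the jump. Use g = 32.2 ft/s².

V₁ = 19.26 ft/s

V₂ = q/y₂ = 14.49/3.804 = 3.809 ft/s; Fr₂ = V₂/√(g·y₂) = 0.3442.
Since the conjugate-depth ratio holds either way, y₁/y₂ = ½[√(1 + 8Fr₂²) − 1] = ½[√1.9477 − 1] = 0.1978.
y₁ = 0.1978 × 3.804 = 0.7524 ft.
V₁ = q/y₁ = 14.49/0.7524 = 19.26 ft/s.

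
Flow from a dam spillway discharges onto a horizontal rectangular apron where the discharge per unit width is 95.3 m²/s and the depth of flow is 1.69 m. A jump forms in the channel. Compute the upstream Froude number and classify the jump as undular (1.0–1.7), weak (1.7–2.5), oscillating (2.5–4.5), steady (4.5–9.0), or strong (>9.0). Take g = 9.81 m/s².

V₁ = q/y₁ = 95.3/1.69 = 56.4 m/s. Fr₁ = V₁/√(g·y₁) = 56.4/√(9.81×1.69) = 13.8.
Fr₁ = 13.8 lies in the strong range.

Fr₁ = 13.8; strong jump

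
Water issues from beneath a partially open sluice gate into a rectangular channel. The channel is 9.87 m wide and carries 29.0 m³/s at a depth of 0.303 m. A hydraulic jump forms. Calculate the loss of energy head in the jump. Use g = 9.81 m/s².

ΔE = 2.75 m

q = Q/b = 29.0/9.87 = 2.94 m²/s; V₁ = q/y₁ = 9.70 m/s. Fr₁ = V₁/√(g·y₁) = 5.62.
From the momentum equation for a rectangular channel, y₂/y₁ = ½[√(1 + 8Fr₁²) − 1] = ½[√254.1 − 1] = 7.47.
y₂ = 7.47 × 0.303 = 2.26 m.
V₂ = q/y₂ = 2.94/2.26 = 1.30 m/s. E₁ = y₁ + V₁²/2g = 5.10 m; E₂ = y₂ + V₂²/2g = 2.35 m. ΔE = E₁ − E₂ = 2.75 m.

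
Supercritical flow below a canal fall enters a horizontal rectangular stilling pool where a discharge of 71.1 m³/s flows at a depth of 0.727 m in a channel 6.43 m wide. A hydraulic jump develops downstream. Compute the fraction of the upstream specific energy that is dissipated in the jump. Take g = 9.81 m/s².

q = Q/b = 71.1/6.43 = 11.1 m²/s; V₁ = q/y₁ = 15.2 m/s. Fr₁ = V₁/√(g·y₁) = 5.70.
Sequent-depth ratio: y₂/y₁ = ½[√(1 + 8Fr₁²) − 1] = ½[√260.5 − 1] = 7.57.
y₂ = 7.57 × 0.727 = 5.50 m.
E₁ = y₁ + V₁²/2g = 12.5 m. ΔE = (y₂ − y₁)³/(4y₁y₂) = 6.81 m. ΔE/E₁ = 6.81/12.5 = 0.544.

ΔE/E₁ = 0.544 (54.4%)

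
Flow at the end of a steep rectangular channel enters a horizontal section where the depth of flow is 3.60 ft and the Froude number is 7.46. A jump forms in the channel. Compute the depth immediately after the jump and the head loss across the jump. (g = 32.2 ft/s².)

y₂ = 36.2 ft; ΔE = 66.6 ft

Fr₁ = 7.46 (given).
Bélanger equation: y₂/y₁ = ½[√(1 + 8Fr₁²) − 1] = ½[√446.2 − 1] = 10.1.
y₂ = 10.1 × 3.60 = 36.2 ft.
V₁ = Fr₁·√(g·y₁) = 7.46×√(32.2×3.60) = 80.3 ft/s; q = V₁·y₁ = 289 ft²/s. V₂ = q/y₂ = 289/36.2 = 7.98 ft/s. E₁ = y₁ + V₁²/2g = 104 ft; E₂ = y₂ + V₂²/2g = 37.2 ft. ΔE = E₁ − E₂ = 66.6 ft.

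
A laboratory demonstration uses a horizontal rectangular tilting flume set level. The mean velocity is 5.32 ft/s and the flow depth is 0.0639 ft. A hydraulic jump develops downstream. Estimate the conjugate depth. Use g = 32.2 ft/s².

y₂ = 0.305 ft

Fr₁ = V₁/√(g·y₁) = 5.32/√(32.2×0.0639) = 3.71.
By Bélanger, y₂/y₁ = ½[√(1 + 8Fr₁²) − 1] = ½[√111.0 − 1] = 4.77.
y₂ = 4.77 × 0.0639 = 0.305 ft.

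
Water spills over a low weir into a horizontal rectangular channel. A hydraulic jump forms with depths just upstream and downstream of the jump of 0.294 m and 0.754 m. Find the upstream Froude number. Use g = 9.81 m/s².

Fr₁ = 2.14

For a rectangular channel the momentum equation gives q² = ½·g·y₁·y₂·(y₁ + y₂) = ½×9.81×0.294×0.754×1.05 = 1.14.
q = √1.14 = 1.07 m²/s.
V₁ = q/y₁ = 3.63 m/s; Fr₁ = V₁/√(g·y₁) = 2.14.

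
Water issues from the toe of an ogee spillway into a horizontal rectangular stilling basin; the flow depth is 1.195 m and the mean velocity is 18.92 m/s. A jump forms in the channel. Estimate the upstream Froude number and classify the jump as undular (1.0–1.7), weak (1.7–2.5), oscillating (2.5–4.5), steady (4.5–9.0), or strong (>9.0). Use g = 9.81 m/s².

Fr₁ = 5.526; steady jump

Fr₁ = V₁/√(g·y₁) = 18.92/√(9.81×1.195) = 5.526.
Fr₁ = 5.526 lies in the steady range.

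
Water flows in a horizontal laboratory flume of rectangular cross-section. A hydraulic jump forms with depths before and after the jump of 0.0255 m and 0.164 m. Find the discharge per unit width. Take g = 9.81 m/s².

q = 0.0623 m²/s

For a rectangular channel the momentum equation gives q² = ½·g·y₁·y₂·(y₁ + y₂) = ½×9.81×0.0255×0.164×0.190 = 0.00389.
q = √0.00389 = 0.0623 m²/s.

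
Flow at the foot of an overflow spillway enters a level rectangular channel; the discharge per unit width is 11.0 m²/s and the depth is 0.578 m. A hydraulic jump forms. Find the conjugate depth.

y₂ = 6.25 m

V₁ = q/y₁ = 11.0/0.578 = 19.0 m/s. Fr₁ = V₁/√(g·y₁) = 19.0/√(9.81×0.578) = 7.99.
Sequent-depth ratio: y₂/y₁ = ½[√(1 + 8Fr₁²) − 1] = ½[√512.0 − 1] = 10.8.
y₂ = 10.8 × 0.578 = 6.25 m.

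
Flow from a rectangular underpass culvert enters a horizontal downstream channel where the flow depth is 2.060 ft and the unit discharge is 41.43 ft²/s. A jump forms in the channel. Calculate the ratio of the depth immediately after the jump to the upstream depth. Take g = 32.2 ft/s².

y₂/y₁ = 3.028

V₁ = q/y₁ = 41.43/2.060 = 20.11 ft/s. Fr₁ = V₁/√(g·y₁) = 20.11/√(32.2×2.060) = 2.469.
Conjugate-depth relation: y₂/y₁ = ½[√(1 + 8Fr₁²) − 1] = ½[√49.782 − 1] = 3.028.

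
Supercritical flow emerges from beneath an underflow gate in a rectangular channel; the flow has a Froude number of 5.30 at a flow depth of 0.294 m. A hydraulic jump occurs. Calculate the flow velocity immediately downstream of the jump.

V₂ = 1.28 m/s

Fr₁ = 5.30 (given).
From the momentum equation for a rectangular channel, y₂/y₁ = ½[√(1 + 8Fr₁²) − 1] = ½[√225.7 − 1] = 7.01.
y₂ = 7.01 × 0.294 = 2.06 m.
V₁ = Fr₁·√(g·y₁) = 5.30×√(9.81×0.294) = 9.00 m/s; q = V₁·y₁ = 2.65 m²/s.
V₂ = q/y₂ = 2.65/2.06 = 1.28 m/s.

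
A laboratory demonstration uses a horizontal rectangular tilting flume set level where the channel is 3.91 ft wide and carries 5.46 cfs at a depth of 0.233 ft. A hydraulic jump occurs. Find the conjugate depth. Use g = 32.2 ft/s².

q = Q/b = 5.46/3.91 = 1.40 ft²/s; V₁ = q/y₁ = 5.99 ft/s. Fr₁ = V₁/√(g·y₁) = 2.19.
Conjugate-depth relation: y₂/y₁ = ½[√(1 + 8Fr₁²) − 1] = ½[√39.30 − 1] = 2.63.
y₂ = 2.63 × 0.233 = 0.614 ft.

y₂ = 0.614 ft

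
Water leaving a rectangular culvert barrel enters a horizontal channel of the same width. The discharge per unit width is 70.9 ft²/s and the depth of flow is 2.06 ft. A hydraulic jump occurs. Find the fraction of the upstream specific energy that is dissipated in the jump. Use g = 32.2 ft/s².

V₁ = q/y₁ = 70.9/2.06 = 34.4 ft/s. Fr₁ = V₁/√(g·y₁) = 34.4/√(32.2×2.06) = 4.23.
From the momentum equation for a rectangular channel, y₂/y₁ = ½[√(1 + 8Fr₁²) − 1] = ½[√143.9 − 1] = 5.50.
y₂ = 5.50 × 2.06 = 11.3 ft.
E₁ = y₁ + V₁²/2g = 20.5 ft. ΔE = (y₂ − y₁)³/(4y₁y₂) = 8.52 ft. ΔE/E₁ = 8.52/20.5 = 0.417.

ΔE/E₁ = 0.417 (41.7%)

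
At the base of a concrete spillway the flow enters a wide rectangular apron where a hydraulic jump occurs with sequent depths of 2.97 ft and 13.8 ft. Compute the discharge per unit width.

For a rectangular channel the momentum equation gives q² = ½·g·y₁·y₂·(y₁ + y₂) = ½×32.2×2.97×13.8×16.8 = 11066.
q = √11066 = 105 ft²/s.

q = 105 ft²/s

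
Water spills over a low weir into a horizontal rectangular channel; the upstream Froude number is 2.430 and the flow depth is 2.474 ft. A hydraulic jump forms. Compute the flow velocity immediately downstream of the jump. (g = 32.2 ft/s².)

Fr₁ = 2.430 (given).
From the momentum equation for a rectangular channel, y₂/y₁ = ½[√(1 + 8Fr₁²) − 1] = ½[√48.239 − 1] = 2.973.
y₂ = 2.973 × 2.474 = 7.355 ft.
V₁ = Fr₁·√(g·y₁) = 2.430×√(32.2×2.474) = 21.69 ft/s; q = V₁·y₁ = 53.66 ft²/s.
V₂ = q/y₂ = 53.66/7.355 = 7.296 ft/s.

V₂ = 7.296 ft/s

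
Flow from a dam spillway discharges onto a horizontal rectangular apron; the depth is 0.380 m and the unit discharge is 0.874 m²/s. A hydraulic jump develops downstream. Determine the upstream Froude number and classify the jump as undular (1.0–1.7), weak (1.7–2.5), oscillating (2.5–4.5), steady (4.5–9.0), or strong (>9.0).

Fr₁ = 1.19; undular jump

V₁ = q/y₁ = 0.874/0.380 = 2.30 m/s. Fr₁ = V₁/√(g·y₁) = 2.30/√(9.81×0.380) = 1.19.
Fr₁ = 1.19 lies in the undular range.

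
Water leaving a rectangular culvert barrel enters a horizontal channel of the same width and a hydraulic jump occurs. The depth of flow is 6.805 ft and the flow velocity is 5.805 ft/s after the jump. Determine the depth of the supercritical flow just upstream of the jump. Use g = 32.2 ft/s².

Fr₂ = V₂/√(g·y₂) = 5.805/√(32.2×6.805) = 0.3922.
The Bélanger relation is symmetric: y₁/y₂ = ½[√(1 + 8Fr₂²) − 1] = ½[√2.2303 − 1] = 0.2467.
y₁ = 0.2467 × 6.805 = 1.679 ft.

y₁ = 1.679 ft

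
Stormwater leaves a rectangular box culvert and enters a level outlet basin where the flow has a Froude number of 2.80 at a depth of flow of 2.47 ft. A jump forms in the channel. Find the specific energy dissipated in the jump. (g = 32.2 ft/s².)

Fr₁ = 2.80 (given).
Bélanger equation: y₂/y₁ = ½[√(1 + 8Fr₁²) − 1] = ½[√63.72 − 1] = 3.49.
y₂ = 3.49 × 2.47 = 8.62 ft.
V₁ = Fr₁·√(g·y₁) = 2.80×√(32.2×2.47) = 25.0 ft/s; q = V₁·y₁ = 61.7 ft²/s. V₂ = q/y₂ = 61.7/8.62 = 7.15 ft/s. E₁ = y₁ + V₁²/2g = 12.2 ft; E₂ = y₂ + V₂²/2g = 9.42 ft. ΔE = E₁ − E₂ = 2.73 ft.

ΔE = 2.73 ft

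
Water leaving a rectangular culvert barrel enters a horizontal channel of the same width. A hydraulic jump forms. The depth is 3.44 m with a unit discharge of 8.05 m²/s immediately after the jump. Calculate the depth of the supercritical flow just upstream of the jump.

V₂ = q/y₂ = 8.05/3.44 = 2.34 m/s; Fr₂ = V₂/√(g·y₂) = 0.403.
Applying the sequent-depth relation in reverse, y₁/y₂ = ½[√(1 + 8Fr₂²) − 1] = ½[√2.298 − 1] = 0.258.
y₁ = 0.258 × 3.44 = 0.887 m.

y₁ = 0.887 m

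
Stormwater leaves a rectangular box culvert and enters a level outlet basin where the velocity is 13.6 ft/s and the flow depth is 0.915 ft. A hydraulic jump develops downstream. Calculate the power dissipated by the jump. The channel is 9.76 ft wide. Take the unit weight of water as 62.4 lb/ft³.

Fr₁ = V₁/√(g·y₁) = 13.6/√(32.2×0.915) = 2.51.
Bélanger equation: y₂/y₁ = ½[√(1 + 8Fr₁²) − 1] = ½[√51.22 − 1] = 3.08.
y₂ = 3.08 × 0.915 = 2.82 ft.
q = V₁·y₁ = 13.6 × 0.915 = 12.4 ft²/s. V₂ = q/y₂ = 12.4/2.82 = 4.42 ft/s. E₁ = y₁ + V₁²/2g = 3.79 ft; E₂ = y₂ + V₂²/2g = 3.12 ft. ΔE = E₁ − E₂ = 0.667 ft.
Q = q·b = 12.4 × 9.76 = 121 cfs. P = γ·Q·ΔE/550 = 62.4 × 121 × 0.667 / 550 = 9.19 hp.

P = 9.19 hp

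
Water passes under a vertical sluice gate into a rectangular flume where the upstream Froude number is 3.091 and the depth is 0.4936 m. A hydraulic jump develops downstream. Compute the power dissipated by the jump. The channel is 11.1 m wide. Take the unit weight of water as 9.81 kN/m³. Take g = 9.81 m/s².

Fr₁ = 3.091 (given).
From the momentum equation for a rectangular channel, y₂/y₁ = ½[√(1 + 8Fr₁²) − 1] = ½[√77.434 − 1] = 3.900.
y₂ = 3.900 × 0.4936 = 1.925 m.
V₁ = Fr₁·√(g·y₁) = 3.091×√(9.81×0.4936) = 6.802 m/s; q = V₁·y₁ = 3.357 m²/s. V₂ = q/y₂ = 3.357/1.925 = 1.744 m/s. E₁ = y₁ + V₁²/2g = 2.852 m; E₂ = y₂ + V₂²/2g = 2.080 m. ΔE = E₁ − E₂ = 0.7716 m.
Q = q·b = 3.357 × 11.1 = 37.27 m³/s. P = γ·Q·ΔE = 9.81 × 37.27 × 0.7716 = 282.1 kW.

P = 282.1 kW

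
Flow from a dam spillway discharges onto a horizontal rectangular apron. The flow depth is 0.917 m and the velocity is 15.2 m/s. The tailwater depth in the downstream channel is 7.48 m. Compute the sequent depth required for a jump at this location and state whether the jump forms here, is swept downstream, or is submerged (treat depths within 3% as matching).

Fr₁ = V₁/√(g·y₁) = 15.2/√(9.81×0.917) = 5.07.
Conjugate-depth relation: y₂/y₁ = ½[√(1 + 8Fr₁²) − 1] = ½[√206.5 − 1] = 6.68.
y₂ = 6.68 × 0.917 = 6.13 m.
Tailwater y_tw = 7.48 m: y_tw > y₂, so the jump is submerged.

y₂ = 6.13 m; the jump is submerged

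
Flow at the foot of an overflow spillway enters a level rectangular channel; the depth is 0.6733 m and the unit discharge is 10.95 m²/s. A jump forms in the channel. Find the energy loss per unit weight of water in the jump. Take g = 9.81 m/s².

ΔE = 8.268 m

V₁ = q/y₁ = 10.95/0.6733 = 16.26 m/s. Fr₁ = V₁/√(g·y₁) = 16.26/√(9.81×0.6733) = 6.328.
Bélanger equation: y₂/y₁ = ½[√(1 + 8Fr₁²) − 1] = ½[√321.35 − 1] = 8.463.
y₂ = 8.463 × 0.6733 = 5.698 m.
Head loss: ΔE = (y₂ − y₁)³/(4y₁y₂) = (5.698 − 0.6733)³/(4×0.6733×5.698) = 126.9/15.35 = 8.268 m.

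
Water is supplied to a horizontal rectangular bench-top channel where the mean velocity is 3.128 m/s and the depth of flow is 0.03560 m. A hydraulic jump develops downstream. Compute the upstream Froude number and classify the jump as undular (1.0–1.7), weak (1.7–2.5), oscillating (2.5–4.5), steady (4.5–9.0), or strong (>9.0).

Fr₁ = V₁/√(g·y₁) = 3.128/√(9.81×0.03560) = 5.293.
Fr₁ = 5.293 lies in the steady range.

Fr₁ = 5.293; steady jump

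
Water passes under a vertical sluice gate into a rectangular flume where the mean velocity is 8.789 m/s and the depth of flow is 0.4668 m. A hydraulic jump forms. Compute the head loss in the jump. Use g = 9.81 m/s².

Fr₁ = V₁/√(g·y₁) = 8.789/√(9.81×0.4668) = 4.107.
Bélanger equation: y₂/y₁ = ½[√(1 + 8Fr₁²) − 1] = ½[√135.95 − 1] = 5.330.
y₂ = 5.330 × 0.4668 = 2.488 m.
Head loss: ΔE = (y₂ − y₁)³/(4y₁y₂) = (2.488 − 0.4668)³/(4×0.4668×2.488) = 8.257/4.646 = 1.777 m.

ΔE = 1.777 m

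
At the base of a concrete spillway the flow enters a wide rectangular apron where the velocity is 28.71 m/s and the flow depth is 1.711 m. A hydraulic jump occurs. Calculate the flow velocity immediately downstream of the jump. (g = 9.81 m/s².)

Fr₁ = V₁/√(g·y₁) = 28.71/√(9.81×1.711) = 7.008.
Sequent-depth ratio: y₂/y₁ = ½[√(1 + 8Fr₁²) − 1] = ½[√393.86 − 1] = 9.423.
y₂ = 9.423 × 1.711 = 16.12 m.
q = V₁·y₁ = 28.71 × 1.711 = 49.12 m²/s.
V₂ = q/y₂ = 49.12/16.12 = 3.047 m/s.

V₂ = 3.047 m/s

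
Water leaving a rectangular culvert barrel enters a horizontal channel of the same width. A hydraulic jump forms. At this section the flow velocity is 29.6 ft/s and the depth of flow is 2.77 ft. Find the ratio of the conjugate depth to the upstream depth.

y₂/y₁ = 3.96

Fr₁ = V₁/√(g·y₁) = 29.6/√(32.2×2.77) = 3.13.
By Bélanger, y₂/y₁ = ½[√(1 + 8Fr₁²) − 1] = ½[√79.58 − 1] = 3.96.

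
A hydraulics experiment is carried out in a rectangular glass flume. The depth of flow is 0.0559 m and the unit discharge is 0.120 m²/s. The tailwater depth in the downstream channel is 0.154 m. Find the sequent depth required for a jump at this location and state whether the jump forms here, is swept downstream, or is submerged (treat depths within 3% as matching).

y₂ = 0.203 m; the jump is swept downstream

V₁ = q/y₁ = 0.120/0.0559 = 2.15 m/s. Fr₁ = V₁/√(g·y₁) = 2.15/√(9.81×0.0559) = 2.90.
Bélanger equation: y₂/y₁ = ½[√(1 + 8Fr₁²) − 1] = ½[√68.23 − 1] = 3.63.
y₂ = 3.63 × 0.0559 = 0.203 m.
Tailwater y_tw = 0.154 m: y_tw < y₂, so the jump is swept downstream.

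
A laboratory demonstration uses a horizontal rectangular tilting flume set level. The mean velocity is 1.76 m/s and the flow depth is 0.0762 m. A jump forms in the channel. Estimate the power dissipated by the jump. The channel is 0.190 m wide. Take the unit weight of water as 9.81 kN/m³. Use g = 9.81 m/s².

P = 0.00565 kW

Fr₁ = V₁/√(g·y₁) = 1.76/√(9.81×0.0762) = 2.04.
Conjugate-depth relation: y₂/y₁ = ½[√(1 + 8Fr₁²) − 1] = ½[√34.15 − 1] = 2.42.
y₂ = 2.42 × 0.0762 = 0.185 m.
q = V₁·y₁ = 1.76 × 0.0762 = 0.134 m²/s. V₂ = q/y₂ = 0.134/0.185 = 0.727 m/s. E₁ = y₁ + V₁²/2g = 0.234 m; E₂ = y₂ + V₂²/2g = 0.211 m. ΔE = E₁ − E₂ = 0.0226 m.
Q = q·b = 0.134 × 0.190 = 0.0255 m³/s. P = γ·Q·ΔE = 9.81 × 0.0255 × 0.0226 = 0.00565 kW.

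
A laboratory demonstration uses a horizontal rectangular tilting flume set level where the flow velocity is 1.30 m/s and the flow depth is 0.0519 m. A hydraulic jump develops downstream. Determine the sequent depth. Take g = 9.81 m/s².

Fr₁ = V₁/√(g·y₁) = 1.30/√(9.81×0.0519) = 1.82.
Bélanger equation: y₂/y₁ = ½[√(1 + 8Fr₁²) − 1] = ½[√27.55 − 1] = 2.12.
y₂ = 2.12 × 0.0519 = 0.110 m.

y₂ = 0.110 m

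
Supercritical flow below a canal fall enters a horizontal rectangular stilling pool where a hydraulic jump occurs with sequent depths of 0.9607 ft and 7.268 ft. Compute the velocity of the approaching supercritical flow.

V₁ = 31.66 ft/s

For a rectangular channel the momentum equation gives q² = ½·g·y₁·y₂·(y₁ + y₂) = ½×32.2×0.9607×7.268×8.229 = 925.0.
q = √925.0 = 30.41 ft²/s.
V₁ = q/y₁ = 30.41/0.9607 = 31.66 ft/s.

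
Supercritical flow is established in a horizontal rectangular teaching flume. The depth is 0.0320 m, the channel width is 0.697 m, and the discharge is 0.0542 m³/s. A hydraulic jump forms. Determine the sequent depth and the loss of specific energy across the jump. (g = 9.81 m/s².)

y₂ = 0.181 m; ΔE = 0.143 m

q = Q/b = 0.0542/0.697 = 0.0778 m²/s; V₁ = q/y₁ = 2.43 m/s. Fr₁ = V₁/√(g·y₁) = 4.34.
Bélanger equation: y₂/y₁ = ½[√(1 + 8Fr₁²) − 1] = ½[√151.5 − 1] = 5.65.
y₂ = 5.65 × 0.0320 = 0.181 m.
V₂ = q/y₂ = 0.0778/0.181 = 0.430 m/s. E₁ = y₁ + V₁²/2g = 0.333 m; E₂ = y₂ + V₂²/2g = 0.190 m. ΔE = E₁ − E₂ = 0.143 m.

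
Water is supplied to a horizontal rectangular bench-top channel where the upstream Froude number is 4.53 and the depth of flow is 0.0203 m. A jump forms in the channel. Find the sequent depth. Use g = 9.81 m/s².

Fr₁ = 4.53 (given).
Conjugate-depth relation: y₂/y₁ = ½[√(1 + 8Fr₁²) − 1] = ½[√165.2 − 1] = 5.93.
y₂ = 5.93 × 0.0203 = 0.120 m.

y₂ = 0.120 m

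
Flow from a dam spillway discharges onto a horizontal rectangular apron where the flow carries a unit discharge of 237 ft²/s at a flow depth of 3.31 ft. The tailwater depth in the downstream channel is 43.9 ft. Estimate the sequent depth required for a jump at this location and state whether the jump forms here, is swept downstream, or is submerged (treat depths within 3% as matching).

V₁ = q/y₁ = 237/3.31 = 71.6 ft/s. Fr₁ = V₁/√(g·y₁) = 71.6/√(32.2×3.31) = 6.94.
By Bélanger, y₂/y₁ = ½[√(1 + 8Fr₁²) − 1] = ½[√385.8 − 1] = 9.32.
y₂ = 9.32 × 3.31 = 30.9 ft.
Tailwater y_tw = 43.9 ft: y_tw > y₂, so the jump is submerged.

y₂ = 30.9 ft; the jump is submerged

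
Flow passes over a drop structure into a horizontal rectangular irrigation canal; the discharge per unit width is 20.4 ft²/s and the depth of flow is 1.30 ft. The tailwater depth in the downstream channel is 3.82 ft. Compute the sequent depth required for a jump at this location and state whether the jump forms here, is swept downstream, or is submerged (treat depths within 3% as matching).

V₁ = q/y₁ = 20.4/1.30 = 15.7 ft/s. Fr₁ = V₁/√(g·y₁) = 15.7/√(32.2×1.30) = 2.43.
By Bélanger, y₂/y₁ = ½[√(1 + 8Fr₁²) − 1] = ½[√48.06 − 1] = 2.97.
y₂ = 2.97 × 1.30 = 3.86 ft.
Tailwater y_tw = 3.82 ft: y_tw ≈ y₂, so the jump forms here.

y₂ = 3.86 ft; the jump forms here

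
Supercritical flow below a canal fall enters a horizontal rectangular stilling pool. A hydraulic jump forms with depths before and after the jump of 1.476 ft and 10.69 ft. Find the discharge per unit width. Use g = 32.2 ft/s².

For a rectangular channel the momentum equation gives q² = ½·g·y₁·y₂·(y₁ + y₂) = ½×32.2×1.476×10.69×12.17 = 3091.
q = √3091 = 55.59 ft²/s.

q = 55.59 ft²/s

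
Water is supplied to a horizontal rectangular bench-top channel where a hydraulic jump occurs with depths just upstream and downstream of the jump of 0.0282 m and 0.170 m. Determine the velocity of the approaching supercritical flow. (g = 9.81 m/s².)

For a rectangular channel the momentum equation gives q² = ½·g·y₁·y₂·(y₁ + y₂) = ½×9.81×0.0282×0.170×0.198 = 0.00466.
q = √0.00466 = 0.0683 m²/s.
V₁ = q/y₁ = 0.0683/0.0282 = 2.42 m/s.

V₁ = 2.42 m/s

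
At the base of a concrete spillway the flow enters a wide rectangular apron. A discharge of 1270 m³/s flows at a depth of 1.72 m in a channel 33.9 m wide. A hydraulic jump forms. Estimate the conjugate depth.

q = Q/b = 1270/33.9 = 37.5 m²/s; V₁ = q/y₁ = 21.8 m/s. Fr₁ = V₁/√(g·y₁) = 5.30.
Conjugate-depth relation: y₂/y₁ = ½[√(1 + 8Fr₁²) − 1] = ½[√225.9 − 1] = 7.02.
y₂ = 7.02 × 1.72 = 12.1 m.

y₂ = 12.1 m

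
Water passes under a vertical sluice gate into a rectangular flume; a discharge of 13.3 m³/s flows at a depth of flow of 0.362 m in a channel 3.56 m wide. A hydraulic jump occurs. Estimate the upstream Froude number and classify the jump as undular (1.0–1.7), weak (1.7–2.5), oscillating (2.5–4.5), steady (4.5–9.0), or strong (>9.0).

q = Q/b = 13.3/3.56 = 3.74 m²/s; V₁ = q/y₁ = 10.3 m/s. Fr₁ = V₁/√(g·y₁) = 5.48.
Fr₁ = 5.48 lies in the steady range.

Fr₁ = 5.48; steady jump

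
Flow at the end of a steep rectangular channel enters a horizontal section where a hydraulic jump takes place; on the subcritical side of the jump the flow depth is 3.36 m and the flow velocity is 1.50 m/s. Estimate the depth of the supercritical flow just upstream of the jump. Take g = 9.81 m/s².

y₁ = 0.409 m

Fr₂ = V₂/√(g·y₂) = 1.50/√(9.81×3.36) = 0.261.
The Bélanger relation is symmetric: y₁/y₂ = ½[√(1 + 8Fr₂²) − 1] = ½[√1.546 − 1] = 0.122.
y₁ = 0.122 × 3.36 = 0.409 m.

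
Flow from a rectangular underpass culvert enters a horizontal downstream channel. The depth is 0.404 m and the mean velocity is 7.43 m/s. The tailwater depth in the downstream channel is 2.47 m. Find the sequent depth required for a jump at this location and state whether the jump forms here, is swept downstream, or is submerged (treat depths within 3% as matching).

Fr₁ = V₁/√(g·y₁) = 7.43/√(9.81×0.404) = 3.73.
Bélanger equation: y₂/y₁ = ½[√(1 + 8Fr₁²) − 1] = ½[√112.4 − 1] = 4.80.
y₂ = 4.80 × 0.404 = 1.94 m.
Tailwater y_tw = 2.47 m: y_tw > y₂, so the jump is submerged.

y₂ = 1.94 m; the jump is submerged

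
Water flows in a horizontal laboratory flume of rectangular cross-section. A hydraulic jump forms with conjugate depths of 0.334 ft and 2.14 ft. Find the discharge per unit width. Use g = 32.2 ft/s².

q = 5.34 ft²/s

For a rectangular channel the momentum equation gives q² = ½·g·y₁·y₂·(y₁ + y₂) = ½×32.2×0.334×2.14×2.47 = 28.5.
q = √28.5 = 5.34 ft²/s.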